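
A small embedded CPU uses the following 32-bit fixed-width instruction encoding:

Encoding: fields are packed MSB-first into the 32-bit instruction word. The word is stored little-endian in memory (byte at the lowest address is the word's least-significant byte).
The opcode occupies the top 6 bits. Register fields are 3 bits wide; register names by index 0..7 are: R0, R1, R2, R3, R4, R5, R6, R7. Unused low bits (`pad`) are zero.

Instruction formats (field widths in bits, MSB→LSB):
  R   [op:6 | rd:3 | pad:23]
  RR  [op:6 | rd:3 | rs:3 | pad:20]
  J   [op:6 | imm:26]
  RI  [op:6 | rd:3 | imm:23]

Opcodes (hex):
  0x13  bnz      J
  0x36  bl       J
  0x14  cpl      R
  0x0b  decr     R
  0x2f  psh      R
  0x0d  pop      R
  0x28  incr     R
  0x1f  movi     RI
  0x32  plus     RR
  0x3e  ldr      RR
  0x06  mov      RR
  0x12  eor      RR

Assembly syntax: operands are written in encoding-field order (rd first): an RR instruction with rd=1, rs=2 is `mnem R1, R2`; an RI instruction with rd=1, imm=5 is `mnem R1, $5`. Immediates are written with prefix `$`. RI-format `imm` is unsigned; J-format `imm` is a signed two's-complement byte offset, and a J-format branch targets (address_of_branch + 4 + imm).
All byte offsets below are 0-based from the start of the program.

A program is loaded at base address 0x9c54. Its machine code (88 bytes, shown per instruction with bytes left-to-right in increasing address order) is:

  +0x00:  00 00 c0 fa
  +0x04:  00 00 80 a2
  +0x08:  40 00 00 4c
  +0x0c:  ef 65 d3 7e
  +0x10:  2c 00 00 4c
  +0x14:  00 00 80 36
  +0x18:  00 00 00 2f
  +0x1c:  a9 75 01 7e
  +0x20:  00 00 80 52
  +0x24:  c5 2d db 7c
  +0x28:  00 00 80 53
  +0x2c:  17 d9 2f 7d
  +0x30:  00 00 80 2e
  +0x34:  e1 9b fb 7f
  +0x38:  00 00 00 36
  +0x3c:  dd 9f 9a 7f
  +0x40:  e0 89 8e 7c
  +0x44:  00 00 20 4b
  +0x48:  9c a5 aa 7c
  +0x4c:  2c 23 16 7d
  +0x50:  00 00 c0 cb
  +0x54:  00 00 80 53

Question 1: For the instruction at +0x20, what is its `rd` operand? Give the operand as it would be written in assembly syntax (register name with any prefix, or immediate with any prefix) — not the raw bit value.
R5

@+20  little-endian(00 00 80 52) = 0x52800000
  op=0x52800000>>26=0x14 ⇒ cpl (R)
  [25:23] rd=5 = R5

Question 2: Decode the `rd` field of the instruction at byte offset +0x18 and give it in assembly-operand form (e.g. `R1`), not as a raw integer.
@+18  little-endian(00 00 00 2f) = 0x2f000000
  opcode bits[31:26]=0xb: decr/R
  rd@[25:23]=0x6 ⇒ R6

R6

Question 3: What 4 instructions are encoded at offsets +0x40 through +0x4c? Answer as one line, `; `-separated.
movi R1, $952800; eor R6, R2; movi R1, $2794908; movi R2, $1450796

+0x40: e0 89 8e 7c ⇒ word 0x7c8e89e0 (little)
  opcode bits[31:26]=0x1f: movi/RI
  rd@[25:23]=0x1 ⇒ R1
  imm@[22:0]=0xe89e0 ⇒ $952800
+0x44: 00 00 20 4b ⇒ word 0x4b200000 (little)
  opcode bits[31:26]=0x12: eor/RR
  rd@[25:23]=0x6 ⇒ R6
  rs@[22:20]=0x2 ⇒ R2
+0x48: 9c a5 aa 7c ⇒ word 0x7caaa59c (little)
  opcode bits[31:26]=0x1f: movi/RI
  rd@[25:23]=0x1 ⇒ R1
  imm@[22:0]=0x2aa59c ⇒ $2794908
+0x4c: 2c 23 16 7d ⇒ word 0x7d16232c (little)
  opcode bits[31:26]=0x1f: movi/RI
  rd@[25:23]=0x2 ⇒ R2
  imm@[22:0]=0x16232c ⇒ $1450796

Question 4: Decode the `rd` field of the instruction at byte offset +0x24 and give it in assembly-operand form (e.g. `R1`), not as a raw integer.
R1

+0x24: c5 2d db 7c ⇒ word 0x7cdb2dc5 (little)
  op=0x7cdb2dc5>>26=0x1f ⇒ movi (RI)
  [25:23] rd=1 = R1
  [22:0] imm=5975493 = $5975493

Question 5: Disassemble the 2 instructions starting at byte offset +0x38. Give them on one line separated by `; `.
@+38  little-endian(00 00 00 36) = 0x36000000
  op=0x36000000>>26=0xd ⇒ pop (R)
  [25:23] rd=4 = R4
@+3c  little-endian(dd 9f 9a 7f) = 0x7f9a9fdd
  op=0x7f9a9fdd>>26=0x1f ⇒ movi (RI)
  [25:23] rd=7 = R7
  [22:0] imm=1744861 = $1744861

pop R4; movi R7, $1744861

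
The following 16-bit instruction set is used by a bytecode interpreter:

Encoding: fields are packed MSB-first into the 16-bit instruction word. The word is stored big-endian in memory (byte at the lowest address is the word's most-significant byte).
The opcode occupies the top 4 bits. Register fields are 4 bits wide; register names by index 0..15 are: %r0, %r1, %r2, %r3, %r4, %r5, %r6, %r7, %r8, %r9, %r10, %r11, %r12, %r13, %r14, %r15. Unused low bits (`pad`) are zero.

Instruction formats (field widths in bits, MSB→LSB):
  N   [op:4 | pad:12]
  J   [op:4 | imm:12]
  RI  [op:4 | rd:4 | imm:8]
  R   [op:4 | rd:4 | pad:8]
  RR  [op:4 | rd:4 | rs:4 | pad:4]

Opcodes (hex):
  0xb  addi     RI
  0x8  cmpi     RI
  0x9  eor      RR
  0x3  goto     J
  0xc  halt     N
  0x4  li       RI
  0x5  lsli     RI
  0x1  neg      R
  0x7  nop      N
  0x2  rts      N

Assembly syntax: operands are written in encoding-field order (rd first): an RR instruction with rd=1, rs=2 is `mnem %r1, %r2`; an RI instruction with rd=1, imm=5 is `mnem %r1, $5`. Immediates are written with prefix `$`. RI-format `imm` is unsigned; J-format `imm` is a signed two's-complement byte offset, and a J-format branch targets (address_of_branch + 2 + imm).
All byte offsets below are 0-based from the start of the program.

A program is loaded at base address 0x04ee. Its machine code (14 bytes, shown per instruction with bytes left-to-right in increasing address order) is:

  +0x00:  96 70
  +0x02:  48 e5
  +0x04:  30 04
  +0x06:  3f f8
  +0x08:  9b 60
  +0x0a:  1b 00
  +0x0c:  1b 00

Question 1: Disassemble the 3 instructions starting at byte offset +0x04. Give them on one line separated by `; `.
goto $4; goto $-8; eor %r11, %r6

[04] 30 04 → 0x3004
  top 4b → 0x3 → goto [J]
  [11:0] imm=4 = $4
[06] 3f f8 → 0x3ff8
  top 4b → 0x3 → goto [J]
  [11:0] imm=4088 (s12→-8) = $-8
[08] 9b 60 → 0x9b60
  top 4b → 0x9 → eor [RR]
  [11:8] rd=11 = %r11
  [7:4] rs=6 = %r6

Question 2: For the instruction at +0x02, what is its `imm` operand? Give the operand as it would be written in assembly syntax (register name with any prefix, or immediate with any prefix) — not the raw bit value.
$229

[02] 48 e5 → 0x48e5
  opcode bits[15:12]=0x4: li/RI
  [11:8] rd=8 = %r8
  [7:0] imm=229 = $229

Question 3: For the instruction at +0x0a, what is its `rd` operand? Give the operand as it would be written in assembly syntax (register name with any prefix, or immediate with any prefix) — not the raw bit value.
off 0x0a: read 1b 00 as big → 0x1b00
  top 4b → 0x1 → neg [R]
  rd: (w>>8)&0xf=0xb → %r11

%r11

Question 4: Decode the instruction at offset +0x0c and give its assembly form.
off 0x0c: read 1b 00 as big → 0x1b00
  op=0x1b00>>12=0x1 ⇒ neg (R)
  [11:8] rd=11 = %r11

neg %r11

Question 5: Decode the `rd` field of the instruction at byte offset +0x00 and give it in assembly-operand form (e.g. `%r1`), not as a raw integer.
%r6

@+00  big-endian(96 70) = 0x9670
  opcode bits[15:12]=0x9: eor/RR
  rd: (w>>8)&0xf=0x6 → %r6
  rs: (w>>4)&0xf=0x7 → %r7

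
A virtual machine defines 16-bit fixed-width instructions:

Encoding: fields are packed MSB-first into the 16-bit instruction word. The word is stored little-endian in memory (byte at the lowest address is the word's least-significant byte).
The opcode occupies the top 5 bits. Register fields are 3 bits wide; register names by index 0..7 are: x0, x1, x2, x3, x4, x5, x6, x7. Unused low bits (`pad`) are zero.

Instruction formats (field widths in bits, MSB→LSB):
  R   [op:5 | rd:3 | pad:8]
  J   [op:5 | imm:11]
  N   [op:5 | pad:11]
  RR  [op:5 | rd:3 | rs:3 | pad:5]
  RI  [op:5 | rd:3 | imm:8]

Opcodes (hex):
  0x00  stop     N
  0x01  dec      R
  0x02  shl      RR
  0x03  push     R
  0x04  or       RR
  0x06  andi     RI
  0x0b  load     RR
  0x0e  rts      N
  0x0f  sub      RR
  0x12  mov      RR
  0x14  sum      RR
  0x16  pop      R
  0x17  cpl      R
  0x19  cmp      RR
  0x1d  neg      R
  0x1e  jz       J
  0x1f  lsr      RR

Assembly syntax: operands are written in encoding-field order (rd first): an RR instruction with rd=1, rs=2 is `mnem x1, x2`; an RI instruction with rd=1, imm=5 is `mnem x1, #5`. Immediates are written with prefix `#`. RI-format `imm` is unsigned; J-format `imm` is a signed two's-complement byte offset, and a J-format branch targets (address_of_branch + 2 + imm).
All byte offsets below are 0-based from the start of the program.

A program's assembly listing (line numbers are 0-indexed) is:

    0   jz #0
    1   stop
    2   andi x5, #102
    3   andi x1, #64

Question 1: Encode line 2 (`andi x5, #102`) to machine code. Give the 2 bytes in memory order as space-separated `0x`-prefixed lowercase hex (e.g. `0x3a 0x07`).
0x66 0x35

L2: andi op=0x6:5|rd=5:3|imm=102:8 ⇒ 0x3566 ⇒ little 66 35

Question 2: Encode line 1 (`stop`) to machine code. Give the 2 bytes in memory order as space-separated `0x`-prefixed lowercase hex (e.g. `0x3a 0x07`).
0x00 0x00

L1: stop op=0x0:5|pad=0:11 ⇒ 0x0000 ⇒ little 00 00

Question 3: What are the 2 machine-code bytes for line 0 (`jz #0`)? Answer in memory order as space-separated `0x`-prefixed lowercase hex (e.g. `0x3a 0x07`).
0. jz fields op=0x1e:5|imm=0:11 → word f000h → 00 f0

0x00 0xf0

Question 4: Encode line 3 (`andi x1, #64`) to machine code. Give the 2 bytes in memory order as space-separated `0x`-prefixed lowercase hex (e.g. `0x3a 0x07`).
0x40 0x31

L3: andi op=0x6:5|rd=1:3|imm=64:8 ⇒ 0x3140 ⇒ little 40 31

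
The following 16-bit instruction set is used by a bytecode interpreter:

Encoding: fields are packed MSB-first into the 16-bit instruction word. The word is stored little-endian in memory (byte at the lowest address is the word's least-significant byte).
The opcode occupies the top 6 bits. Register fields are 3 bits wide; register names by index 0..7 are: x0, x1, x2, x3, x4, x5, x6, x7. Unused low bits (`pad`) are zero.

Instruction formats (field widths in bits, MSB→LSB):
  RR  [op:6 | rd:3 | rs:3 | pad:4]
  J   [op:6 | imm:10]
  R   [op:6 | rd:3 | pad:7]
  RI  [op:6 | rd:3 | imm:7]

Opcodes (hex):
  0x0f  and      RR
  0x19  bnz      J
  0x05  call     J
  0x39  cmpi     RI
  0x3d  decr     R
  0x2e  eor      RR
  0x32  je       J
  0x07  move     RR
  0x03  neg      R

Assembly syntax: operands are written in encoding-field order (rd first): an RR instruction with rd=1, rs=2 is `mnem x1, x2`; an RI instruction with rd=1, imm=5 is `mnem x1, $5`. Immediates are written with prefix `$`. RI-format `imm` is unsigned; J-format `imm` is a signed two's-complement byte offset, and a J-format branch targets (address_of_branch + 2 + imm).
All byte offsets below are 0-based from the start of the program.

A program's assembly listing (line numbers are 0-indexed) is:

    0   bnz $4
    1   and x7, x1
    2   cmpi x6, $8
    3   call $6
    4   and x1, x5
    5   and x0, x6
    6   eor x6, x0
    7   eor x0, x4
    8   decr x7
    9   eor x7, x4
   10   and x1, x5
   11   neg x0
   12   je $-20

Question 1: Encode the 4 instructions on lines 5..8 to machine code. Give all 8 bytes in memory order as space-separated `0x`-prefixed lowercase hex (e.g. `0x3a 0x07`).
0x60 0x3c 0x00 0xbb 0x40 0xb8 0x80 0xf7

5. and fields op=0xf:6|rd=0:3|rs=6:3|pad=0:4 → word 3c60h → 60 3c
6. eor fields op=0x2e:6|rd=6:3|rs=0:3|pad=0:4 → word bb00h → 00 bb
7. eor fields op=0x2e:6|rd=0:3|rs=4:3|pad=0:4 → word b840h → 40 b8
8. decr fields op=0x3d:6|rd=7:3|pad=0:7 → word f780h → 80 f7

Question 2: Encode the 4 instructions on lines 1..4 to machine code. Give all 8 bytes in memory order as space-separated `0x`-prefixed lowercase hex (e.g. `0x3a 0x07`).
0x90 0x3f 0x08 0xe7 0x06 0x14 0xd0 0x3c

L1: and op=0xf:6|rd=7:3|rs=1:3|pad=0:4 ⇒ 0x3f90 ⇒ little 90 3f
L2: cmpi op=0x39:6|rd=6:3|imm=8:7 ⇒ 0xe708 ⇒ little 08 e7
L3: call op=0x5:6|imm=6:10 ⇒ 0x1406 ⇒ little 06 14
L4: and op=0xf:6|rd=1:3|rs=5:3|pad=0:4 ⇒ 0x3cd0 ⇒ little d0 3c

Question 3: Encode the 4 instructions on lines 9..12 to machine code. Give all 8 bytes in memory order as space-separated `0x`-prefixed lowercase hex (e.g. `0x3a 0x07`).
0xc0 0xbb 0xd0 0x3c 0x00 0x0c 0xec 0xcb

L9: eor op=0x2e:6|rd=7:3|rs=4:3|pad=0:4 ⇒ 0xbbc0 ⇒ little c0 bb
L10: and op=0xf:6|rd=1:3|rs=5:3|pad=0:4 ⇒ 0x3cd0 ⇒ little d0 3c
L11: neg op=0x3:6|rd=0:3|pad=0:7 ⇒ 0x0c00 ⇒ little 00 0c
L12: je op=0x32:6|imm=-20:10 ⇒ 0xcbec ⇒ little ec cb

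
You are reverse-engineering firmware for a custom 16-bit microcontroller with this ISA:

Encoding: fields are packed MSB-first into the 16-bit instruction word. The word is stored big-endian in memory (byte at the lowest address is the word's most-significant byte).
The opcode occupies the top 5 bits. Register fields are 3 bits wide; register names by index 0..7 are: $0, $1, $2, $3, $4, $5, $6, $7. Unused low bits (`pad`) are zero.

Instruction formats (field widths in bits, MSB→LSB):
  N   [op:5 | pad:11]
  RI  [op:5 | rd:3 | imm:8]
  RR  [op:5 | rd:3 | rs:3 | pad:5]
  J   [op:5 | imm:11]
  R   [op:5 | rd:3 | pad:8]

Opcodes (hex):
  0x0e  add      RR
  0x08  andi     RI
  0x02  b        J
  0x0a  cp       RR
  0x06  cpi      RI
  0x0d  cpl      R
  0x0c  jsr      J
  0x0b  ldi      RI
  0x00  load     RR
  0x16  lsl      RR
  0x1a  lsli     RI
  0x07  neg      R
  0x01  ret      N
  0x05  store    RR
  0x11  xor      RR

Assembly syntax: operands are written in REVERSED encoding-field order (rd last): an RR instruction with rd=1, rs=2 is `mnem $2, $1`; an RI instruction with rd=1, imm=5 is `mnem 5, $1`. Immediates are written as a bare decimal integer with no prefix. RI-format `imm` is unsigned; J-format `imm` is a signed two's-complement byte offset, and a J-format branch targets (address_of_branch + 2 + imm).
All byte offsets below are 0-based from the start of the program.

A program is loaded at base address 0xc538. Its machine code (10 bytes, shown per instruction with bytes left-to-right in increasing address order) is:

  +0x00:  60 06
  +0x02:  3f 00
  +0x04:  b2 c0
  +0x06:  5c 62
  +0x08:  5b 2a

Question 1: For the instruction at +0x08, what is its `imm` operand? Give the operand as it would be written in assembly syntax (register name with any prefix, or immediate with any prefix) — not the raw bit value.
42

[08] 5b 2a → 0x5b2a
  opcode bits[15:11]=0xb: ldi/RI
  rd: (w>>8)&0x7=0x3 → $3
  imm: (w>>0)&0xff=0x2a → 42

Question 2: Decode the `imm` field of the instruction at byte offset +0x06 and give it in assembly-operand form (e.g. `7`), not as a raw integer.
98

@+06  big-endian(5c 62) = 0x5c62
  opcode bits[15:11]=0xb: ldi/RI
  rd: (w>>8)&0x7=0x4 → $4
  imm: (w>>0)&0xff=0x62 → 98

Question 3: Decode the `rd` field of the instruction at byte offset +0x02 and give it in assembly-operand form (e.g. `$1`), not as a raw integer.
+0x02: 3f 00 ⇒ word 0x3f00 (big)
  top 5b → 0x7 → neg [R]
  [10:8] rd=7 = $7

$7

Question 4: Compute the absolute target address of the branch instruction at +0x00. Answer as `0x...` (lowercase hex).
0xc540

[00] 60 06 → 0x6006
  opcode bits[15:11]=0xc: jsr/J
  imm@[10:0]=0x6 ⇒ 6
  target = base 0xc538 + off 0x00 + 2 + imm 6 = 0xc540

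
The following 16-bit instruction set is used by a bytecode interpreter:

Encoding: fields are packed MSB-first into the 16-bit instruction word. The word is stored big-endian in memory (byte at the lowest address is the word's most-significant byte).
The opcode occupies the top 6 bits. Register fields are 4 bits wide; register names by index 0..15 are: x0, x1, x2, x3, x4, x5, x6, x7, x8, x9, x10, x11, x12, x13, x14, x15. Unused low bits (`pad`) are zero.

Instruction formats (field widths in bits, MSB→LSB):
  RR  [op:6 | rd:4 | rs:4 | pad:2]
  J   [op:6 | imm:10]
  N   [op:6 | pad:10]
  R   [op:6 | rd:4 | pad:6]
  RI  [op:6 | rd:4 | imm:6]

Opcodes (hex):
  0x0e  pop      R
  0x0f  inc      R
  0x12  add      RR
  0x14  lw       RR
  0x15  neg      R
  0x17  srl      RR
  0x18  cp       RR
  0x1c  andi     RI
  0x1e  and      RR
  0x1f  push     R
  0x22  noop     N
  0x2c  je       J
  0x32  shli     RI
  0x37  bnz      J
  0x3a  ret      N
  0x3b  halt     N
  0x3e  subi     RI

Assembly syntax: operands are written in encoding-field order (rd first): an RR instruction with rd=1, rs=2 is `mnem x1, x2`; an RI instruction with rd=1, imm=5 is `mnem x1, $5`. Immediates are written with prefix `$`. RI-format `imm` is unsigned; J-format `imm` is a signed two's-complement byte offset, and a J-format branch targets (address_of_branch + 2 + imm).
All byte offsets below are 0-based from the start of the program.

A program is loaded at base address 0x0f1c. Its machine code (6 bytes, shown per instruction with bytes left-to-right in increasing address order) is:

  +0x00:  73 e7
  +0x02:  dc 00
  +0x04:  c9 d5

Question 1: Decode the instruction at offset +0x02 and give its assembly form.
bnz $0

off 0x02: read dc 00 as big → 0xdc00
  top 6b → 0x37 → bnz [J]
  [9:0] imm=0 = $0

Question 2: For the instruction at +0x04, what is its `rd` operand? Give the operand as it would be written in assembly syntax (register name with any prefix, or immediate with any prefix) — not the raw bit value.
+0x04: c9 d5 ⇒ word 0xc9d5 (big)
  op=0xc9d5>>10=0x32 ⇒ shli (RI)
  rd@[9:6]=0x7 ⇒ x7
  imm@[5:0]=0x15 ⇒ $21

x7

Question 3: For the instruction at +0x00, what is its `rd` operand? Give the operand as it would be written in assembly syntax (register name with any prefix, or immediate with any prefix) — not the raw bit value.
x15

[00] 73 e7 → 0x73e7
  top 6b → 0x1c → andi [RI]
  rd: (w>>6)&0xf=0xf → x15
  imm: (w>>0)&0x3f=0x27 → $39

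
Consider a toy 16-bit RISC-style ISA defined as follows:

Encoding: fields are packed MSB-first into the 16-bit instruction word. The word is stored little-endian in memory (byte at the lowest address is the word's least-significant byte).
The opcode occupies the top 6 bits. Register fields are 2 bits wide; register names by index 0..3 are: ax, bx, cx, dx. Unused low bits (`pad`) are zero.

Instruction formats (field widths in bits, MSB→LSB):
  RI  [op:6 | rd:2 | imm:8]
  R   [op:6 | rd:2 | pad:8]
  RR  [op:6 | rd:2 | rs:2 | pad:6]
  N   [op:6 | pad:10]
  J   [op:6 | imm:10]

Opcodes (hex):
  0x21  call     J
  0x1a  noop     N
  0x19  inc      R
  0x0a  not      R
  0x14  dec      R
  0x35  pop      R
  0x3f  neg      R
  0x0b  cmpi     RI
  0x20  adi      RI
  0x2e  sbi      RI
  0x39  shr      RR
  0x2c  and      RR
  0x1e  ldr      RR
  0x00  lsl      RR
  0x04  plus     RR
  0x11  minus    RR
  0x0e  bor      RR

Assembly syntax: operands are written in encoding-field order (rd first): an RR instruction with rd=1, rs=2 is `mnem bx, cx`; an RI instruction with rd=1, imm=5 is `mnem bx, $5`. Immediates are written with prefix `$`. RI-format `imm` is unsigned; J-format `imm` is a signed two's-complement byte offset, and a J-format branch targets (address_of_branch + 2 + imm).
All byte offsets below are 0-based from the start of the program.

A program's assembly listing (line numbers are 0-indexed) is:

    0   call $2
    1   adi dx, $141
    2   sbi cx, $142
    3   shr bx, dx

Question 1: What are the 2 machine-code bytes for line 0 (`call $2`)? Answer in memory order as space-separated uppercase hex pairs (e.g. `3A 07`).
02 84

line 0 (call): pack op=0x21:6|imm=2:10 = 0x8402; little→ 02 84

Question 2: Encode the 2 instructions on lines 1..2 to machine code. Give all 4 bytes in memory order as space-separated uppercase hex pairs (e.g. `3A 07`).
8D 83 8E BA

1. adi fields op=0x20:6|rd=3:2|imm=141:8 → word 838dh → 8d 83
2. sbi fields op=0x2e:6|rd=2:2|imm=142:8 → word ba8eh → 8e ba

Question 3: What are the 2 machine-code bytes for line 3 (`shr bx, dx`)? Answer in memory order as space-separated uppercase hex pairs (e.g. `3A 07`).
C0 E5

line 3 (shr): pack op=0x39:6|rd=1:2|rs=3:2|pad=0:6 = 0xe5c0; little→ c0 e5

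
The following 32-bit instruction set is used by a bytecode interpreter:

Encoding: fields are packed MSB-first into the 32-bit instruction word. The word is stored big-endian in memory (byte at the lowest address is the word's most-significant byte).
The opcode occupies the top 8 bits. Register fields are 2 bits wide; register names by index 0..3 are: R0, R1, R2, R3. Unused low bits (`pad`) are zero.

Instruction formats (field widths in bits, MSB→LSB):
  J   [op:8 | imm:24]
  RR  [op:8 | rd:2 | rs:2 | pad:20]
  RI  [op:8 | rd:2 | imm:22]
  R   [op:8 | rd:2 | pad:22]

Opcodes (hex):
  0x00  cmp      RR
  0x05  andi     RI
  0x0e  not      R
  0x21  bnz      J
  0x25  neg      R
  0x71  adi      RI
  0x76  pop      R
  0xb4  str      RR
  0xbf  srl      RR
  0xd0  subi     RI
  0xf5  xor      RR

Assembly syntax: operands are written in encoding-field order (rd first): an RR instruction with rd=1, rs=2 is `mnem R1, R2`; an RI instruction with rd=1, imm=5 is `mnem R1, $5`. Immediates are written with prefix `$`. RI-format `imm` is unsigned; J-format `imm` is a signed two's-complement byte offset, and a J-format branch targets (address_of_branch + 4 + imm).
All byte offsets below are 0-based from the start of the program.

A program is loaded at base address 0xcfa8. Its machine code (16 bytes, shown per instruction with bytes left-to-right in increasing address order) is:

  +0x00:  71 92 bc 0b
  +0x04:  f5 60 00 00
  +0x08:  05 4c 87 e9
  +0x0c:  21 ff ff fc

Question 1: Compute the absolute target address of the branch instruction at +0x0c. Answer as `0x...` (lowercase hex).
off 0x0c: read 21 ff ff fc as big → 0x21fffffc
  top 8b → 0x21 → bnz [J]
  imm@[23:0]=0xfffffc (s24→-4) ⇒ $-4
  target = base 0xcfa8 + off 0x0c + 4 + imm -4 = 0xcfb4

0xcfb4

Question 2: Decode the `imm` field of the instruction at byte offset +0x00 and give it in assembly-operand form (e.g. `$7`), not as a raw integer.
off 0x00: read 71 92 bc 0b as big → 0x7192bc0b
  op=0x7192bc0b>>24=0x71 ⇒ adi (RI)
  [23:22] rd=2 = R2
  [21:0] imm=1227787 = $1227787

$1227787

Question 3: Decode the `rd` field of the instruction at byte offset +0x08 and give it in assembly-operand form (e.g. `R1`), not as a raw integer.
R1

+0x08: 05 4c 87 e9 ⇒ word 0x054c87e9 (big)
  top 8b → 0x5 → andi [RI]
  [23:22] rd=1 = R1
  [21:0] imm=821225 = $821225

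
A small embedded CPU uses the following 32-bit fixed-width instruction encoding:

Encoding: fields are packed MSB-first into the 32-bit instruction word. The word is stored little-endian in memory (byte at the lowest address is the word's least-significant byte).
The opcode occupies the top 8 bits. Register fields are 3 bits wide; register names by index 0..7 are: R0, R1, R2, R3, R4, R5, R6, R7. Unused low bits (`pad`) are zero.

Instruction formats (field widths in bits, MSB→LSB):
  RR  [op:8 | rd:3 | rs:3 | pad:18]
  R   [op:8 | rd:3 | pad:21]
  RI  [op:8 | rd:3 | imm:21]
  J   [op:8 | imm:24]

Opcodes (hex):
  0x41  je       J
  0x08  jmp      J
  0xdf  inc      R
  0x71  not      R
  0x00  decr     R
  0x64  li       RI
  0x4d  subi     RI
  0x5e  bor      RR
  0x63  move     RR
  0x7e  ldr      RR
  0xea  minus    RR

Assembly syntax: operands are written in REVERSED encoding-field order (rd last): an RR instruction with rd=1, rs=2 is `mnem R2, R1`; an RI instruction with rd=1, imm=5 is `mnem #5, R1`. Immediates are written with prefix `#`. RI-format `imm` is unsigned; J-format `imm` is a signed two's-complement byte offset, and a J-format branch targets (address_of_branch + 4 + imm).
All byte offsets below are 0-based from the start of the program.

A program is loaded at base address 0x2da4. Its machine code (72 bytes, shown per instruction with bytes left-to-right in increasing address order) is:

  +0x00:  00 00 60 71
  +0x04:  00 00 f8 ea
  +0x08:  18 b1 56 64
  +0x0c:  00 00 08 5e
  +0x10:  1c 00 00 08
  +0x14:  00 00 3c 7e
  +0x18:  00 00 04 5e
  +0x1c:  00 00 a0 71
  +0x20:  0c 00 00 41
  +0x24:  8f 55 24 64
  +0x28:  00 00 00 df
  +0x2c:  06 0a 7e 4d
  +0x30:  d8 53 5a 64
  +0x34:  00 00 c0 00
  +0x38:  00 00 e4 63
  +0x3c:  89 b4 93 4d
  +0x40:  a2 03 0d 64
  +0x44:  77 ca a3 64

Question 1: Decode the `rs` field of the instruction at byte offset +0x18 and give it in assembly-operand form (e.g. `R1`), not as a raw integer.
R1

off 0x18: read 00 00 04 5e as little → 0x5e040000
  op=0x5e040000>>24=0x5e ⇒ bor (RR)
  rd: (w>>21)&0x7=0x0 → R0
  rs: (w>>18)&0x7=0x1 → R1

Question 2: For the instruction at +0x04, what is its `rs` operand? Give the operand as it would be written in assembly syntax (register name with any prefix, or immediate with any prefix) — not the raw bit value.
R6

@+04  little-endian(00 00 f8 ea) = 0xeaf80000
  opcode bits[31:24]=0xea: minus/RR
  rd: (w>>21)&0x7=0x7 → R7
  rs: (w>>18)&0x7=0x6 → R6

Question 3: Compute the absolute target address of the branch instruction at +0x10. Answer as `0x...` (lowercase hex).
0x2dd4

@+10  little-endian(1c 00 00 08) = 0x0800001c
  opcode bits[31:24]=0x8: jmp/J
  imm: (w>>0)&0xffffff=0x1c → #28
  target = base 0x2da4 + off 0x10 + 4 + imm 28 = 0x2dd4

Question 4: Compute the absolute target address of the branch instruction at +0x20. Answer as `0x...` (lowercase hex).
[20] 0c 00 00 41 → 0x4100000c
  top 8b → 0x41 → je [J]
  imm@[23:0]=0xc ⇒ #12
  target = base 0x2da4 + off 0x20 + 4 + imm 12 = 0x2dd4

0x2dd4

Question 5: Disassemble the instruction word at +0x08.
@+08  little-endian(18 b1 56 64) = 0x6456b118
  opcode bits[31:24]=0x64: li/RI
  rd@[23:21]=0x2 ⇒ R2
  imm@[20:0]=0x16b118 ⇒ #1487128

li #1487128, R2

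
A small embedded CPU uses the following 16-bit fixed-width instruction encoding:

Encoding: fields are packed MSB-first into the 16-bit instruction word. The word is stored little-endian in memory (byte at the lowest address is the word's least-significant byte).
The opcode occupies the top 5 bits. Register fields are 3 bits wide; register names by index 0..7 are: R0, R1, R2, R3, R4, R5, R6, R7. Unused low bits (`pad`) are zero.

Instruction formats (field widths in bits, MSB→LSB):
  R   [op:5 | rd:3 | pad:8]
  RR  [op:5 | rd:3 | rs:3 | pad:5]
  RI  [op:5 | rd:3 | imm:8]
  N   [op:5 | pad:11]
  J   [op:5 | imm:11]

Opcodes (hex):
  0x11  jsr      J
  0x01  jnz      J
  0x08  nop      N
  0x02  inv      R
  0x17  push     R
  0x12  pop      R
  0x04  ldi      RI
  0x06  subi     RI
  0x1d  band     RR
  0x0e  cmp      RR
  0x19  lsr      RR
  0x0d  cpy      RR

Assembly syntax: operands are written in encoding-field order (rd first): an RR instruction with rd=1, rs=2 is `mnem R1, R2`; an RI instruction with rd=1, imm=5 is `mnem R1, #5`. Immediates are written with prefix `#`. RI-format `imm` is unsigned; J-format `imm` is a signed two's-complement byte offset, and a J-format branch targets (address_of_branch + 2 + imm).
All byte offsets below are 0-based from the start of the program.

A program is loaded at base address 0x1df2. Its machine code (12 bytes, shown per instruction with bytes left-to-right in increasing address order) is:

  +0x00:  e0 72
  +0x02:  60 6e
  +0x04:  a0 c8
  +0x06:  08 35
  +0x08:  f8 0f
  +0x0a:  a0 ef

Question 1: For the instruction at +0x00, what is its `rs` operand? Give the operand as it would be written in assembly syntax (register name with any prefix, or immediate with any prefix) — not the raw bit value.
R7

+0x00: e0 72 ⇒ word 0x72e0 (little)
  top 5b → 0xe → cmp [RR]
  rd: (w>>8)&0x7=0x2 → R2
  rs: (w>>5)&0x7=0x7 → R7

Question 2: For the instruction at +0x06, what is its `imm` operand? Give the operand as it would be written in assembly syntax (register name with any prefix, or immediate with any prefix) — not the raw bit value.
off 0x06: read 08 35 as little → 0x3508
  opcode bits[15:11]=0x6: subi/RI
  [10:8] rd=5 = R5
  [7:0] imm=8 = #8

#8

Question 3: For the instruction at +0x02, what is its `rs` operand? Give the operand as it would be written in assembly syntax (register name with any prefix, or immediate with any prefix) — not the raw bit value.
+0x02: 60 6e ⇒ word 0x6e60 (little)
  top 5b → 0xd → cpy [RR]
  rd@[10:8]=0x6 ⇒ R6
  rs@[7:5]=0x3 ⇒ R3

R3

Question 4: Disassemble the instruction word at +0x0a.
band R7, R5

off 0x0a: read a0 ef as little → 0xefa0
  opcode bits[15:11]=0x1d: band/RR
  rd@[10:8]=0x7 ⇒ R7
  rs@[7:5]=0x5 ⇒ R5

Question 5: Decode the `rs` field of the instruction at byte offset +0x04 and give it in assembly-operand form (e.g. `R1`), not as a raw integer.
off 0x04: read a0 c8 as little → 0xc8a0
  top 5b → 0x19 → lsr [RR]
  rd@[10:8]=0x0 ⇒ R0
  rs@[7:5]=0x5 ⇒ R5

R5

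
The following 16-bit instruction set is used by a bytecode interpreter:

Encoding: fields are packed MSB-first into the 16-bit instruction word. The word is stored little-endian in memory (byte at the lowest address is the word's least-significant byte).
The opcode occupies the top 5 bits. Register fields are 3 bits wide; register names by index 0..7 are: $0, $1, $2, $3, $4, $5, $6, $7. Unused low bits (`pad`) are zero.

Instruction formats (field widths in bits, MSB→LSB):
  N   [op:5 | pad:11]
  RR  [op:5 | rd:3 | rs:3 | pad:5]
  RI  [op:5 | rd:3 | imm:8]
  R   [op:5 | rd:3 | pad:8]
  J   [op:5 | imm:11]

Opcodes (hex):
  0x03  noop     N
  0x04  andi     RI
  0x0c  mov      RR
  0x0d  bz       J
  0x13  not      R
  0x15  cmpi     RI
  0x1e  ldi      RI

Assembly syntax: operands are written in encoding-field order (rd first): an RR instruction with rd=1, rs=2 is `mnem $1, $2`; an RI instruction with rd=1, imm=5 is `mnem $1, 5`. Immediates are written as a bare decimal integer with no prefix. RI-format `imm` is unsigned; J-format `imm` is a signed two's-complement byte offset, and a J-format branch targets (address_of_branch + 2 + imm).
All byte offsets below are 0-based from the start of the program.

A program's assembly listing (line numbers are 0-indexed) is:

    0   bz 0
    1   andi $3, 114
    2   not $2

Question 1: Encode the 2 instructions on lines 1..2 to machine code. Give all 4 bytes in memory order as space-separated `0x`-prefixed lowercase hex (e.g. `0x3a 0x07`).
0x72 0x23 0x00 0x9a

line 1 (andi): pack op=0x4:5|rd=3:3|imm=114:8 = 0x2372; little→ 72 23
line 2 (not): pack op=0x13:5|rd=2:3|pad=0:8 = 0x9a00; little→ 00 9a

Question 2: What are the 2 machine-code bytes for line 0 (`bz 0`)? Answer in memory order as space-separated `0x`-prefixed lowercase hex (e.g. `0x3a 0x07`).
line 0 (bz): pack op=0xd:5|imm=0:11 = 0x6800; little→ 00 68

0x00 0x68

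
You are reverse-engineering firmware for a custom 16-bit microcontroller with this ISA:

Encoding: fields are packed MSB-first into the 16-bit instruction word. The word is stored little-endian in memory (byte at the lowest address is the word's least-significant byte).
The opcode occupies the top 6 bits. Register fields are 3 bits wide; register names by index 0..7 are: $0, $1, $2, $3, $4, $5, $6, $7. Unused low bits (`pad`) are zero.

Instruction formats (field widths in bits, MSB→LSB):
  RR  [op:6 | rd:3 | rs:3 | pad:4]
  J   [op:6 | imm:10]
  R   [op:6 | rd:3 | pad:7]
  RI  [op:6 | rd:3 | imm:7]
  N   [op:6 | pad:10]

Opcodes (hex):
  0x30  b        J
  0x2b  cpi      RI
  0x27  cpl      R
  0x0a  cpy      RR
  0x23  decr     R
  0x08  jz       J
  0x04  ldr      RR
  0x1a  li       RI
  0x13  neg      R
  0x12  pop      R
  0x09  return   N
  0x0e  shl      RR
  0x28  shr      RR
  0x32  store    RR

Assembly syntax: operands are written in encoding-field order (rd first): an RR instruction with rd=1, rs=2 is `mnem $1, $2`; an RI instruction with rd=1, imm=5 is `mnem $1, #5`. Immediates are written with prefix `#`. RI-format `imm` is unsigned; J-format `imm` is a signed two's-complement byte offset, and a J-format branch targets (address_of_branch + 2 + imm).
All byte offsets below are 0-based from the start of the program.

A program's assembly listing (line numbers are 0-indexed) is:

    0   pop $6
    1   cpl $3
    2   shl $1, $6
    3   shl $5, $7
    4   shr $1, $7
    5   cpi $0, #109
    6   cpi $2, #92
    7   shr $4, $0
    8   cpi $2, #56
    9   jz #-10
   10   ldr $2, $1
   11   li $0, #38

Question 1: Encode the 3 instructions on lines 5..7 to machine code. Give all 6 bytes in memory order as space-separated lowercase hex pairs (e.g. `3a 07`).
6d ac 5c ad 00 a2

line 5 (cpi): pack op=0x2b:6|rd=0:3|imm=109:7 = 0xac6d; little→ 6d ac
line 6 (cpi): pack op=0x2b:6|rd=2:3|imm=92:7 = 0xad5c; little→ 5c ad
line 7 (shr): pack op=0x28:6|rd=4:3|rs=0:3|pad=0:4 = 0xa200; little→ 00 a2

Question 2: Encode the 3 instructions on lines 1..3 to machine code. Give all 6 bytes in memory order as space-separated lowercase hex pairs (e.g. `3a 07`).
L1: cpl op=0x27:6|rd=3:3|pad=0:7 ⇒ 0x9d80 ⇒ little 80 9d
L2: shl op=0xe:6|rd=1:3|rs=6:3|pad=0:4 ⇒ 0x38e0 ⇒ little e0 38
L3: shl op=0xe:6|rd=5:3|rs=7:3|pad=0:4 ⇒ 0x3af0 ⇒ little f0 3a

80 9d e0 38 f0 3a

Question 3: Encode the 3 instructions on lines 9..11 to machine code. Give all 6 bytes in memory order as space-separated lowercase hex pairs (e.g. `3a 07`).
L9: jz op=0x8:6|imm=-10:10 ⇒ 0x23f6 ⇒ little f6 23
L10: ldr op=0x4:6|rd=2:3|rs=1:3|pad=0:4 ⇒ 0x1110 ⇒ little 10 11
L11: li op=0x1a:6|rd=0:3|imm=38:7 ⇒ 0x6826 ⇒ little 26 68

f6 23 10 11 26 68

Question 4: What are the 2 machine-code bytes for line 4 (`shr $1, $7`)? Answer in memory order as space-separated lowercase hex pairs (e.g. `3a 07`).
line 4 (shr): pack op=0x28:6|rd=1:3|rs=7:3|pad=0:4 = 0xa0f0; little→ f0 a0

f0 a0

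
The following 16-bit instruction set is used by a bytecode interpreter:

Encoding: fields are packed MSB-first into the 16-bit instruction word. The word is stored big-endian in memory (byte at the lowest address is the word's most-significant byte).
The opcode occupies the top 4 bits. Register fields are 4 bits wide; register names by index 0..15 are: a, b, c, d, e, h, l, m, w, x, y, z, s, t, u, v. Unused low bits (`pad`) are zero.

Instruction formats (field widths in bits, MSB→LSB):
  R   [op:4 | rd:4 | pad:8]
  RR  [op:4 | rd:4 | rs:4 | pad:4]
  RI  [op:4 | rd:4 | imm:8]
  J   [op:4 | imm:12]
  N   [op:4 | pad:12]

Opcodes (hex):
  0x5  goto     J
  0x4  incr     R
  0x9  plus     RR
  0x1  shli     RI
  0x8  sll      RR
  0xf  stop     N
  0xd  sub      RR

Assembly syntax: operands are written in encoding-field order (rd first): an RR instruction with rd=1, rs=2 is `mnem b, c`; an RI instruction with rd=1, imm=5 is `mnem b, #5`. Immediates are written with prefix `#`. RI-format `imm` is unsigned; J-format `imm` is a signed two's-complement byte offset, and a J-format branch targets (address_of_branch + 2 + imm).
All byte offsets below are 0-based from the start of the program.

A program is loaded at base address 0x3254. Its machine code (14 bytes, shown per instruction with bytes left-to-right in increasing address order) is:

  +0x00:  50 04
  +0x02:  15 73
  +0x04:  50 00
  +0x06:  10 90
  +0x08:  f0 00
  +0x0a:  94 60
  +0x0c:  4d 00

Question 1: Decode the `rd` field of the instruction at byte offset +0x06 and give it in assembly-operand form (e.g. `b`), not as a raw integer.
@+06  big-endian(10 90) = 0x1090
  top 4b → 0x1 → shli [RI]
  rd: (w>>8)&0xf=0x0 → a
  imm: (w>>0)&0xff=0x90 → #144

a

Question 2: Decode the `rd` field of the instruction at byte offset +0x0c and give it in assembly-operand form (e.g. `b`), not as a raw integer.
t

[0c] 4d 00 → 0x4d00
  op=0x4d00>>12=0x4 ⇒ incr (R)
  rd: (w>>8)&0xf=0xd → t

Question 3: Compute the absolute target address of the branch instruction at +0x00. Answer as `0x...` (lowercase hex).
+0x00: 50 04 ⇒ word 0x5004 (big)
  top 4b → 0x5 → goto [J]
  imm: (w>>0)&0xfff=0x4 → #4
  target = base 0x3254 + off 0x00 + 2 + imm 4 = 0x325a

0x325a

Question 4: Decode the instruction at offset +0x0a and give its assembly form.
plus e, l

[0a] 94 60 → 0x9460
  op=0x9460>>12=0x9 ⇒ plus (RR)
  [11:8] rd=4 = e
  [7:4] rs=6 = l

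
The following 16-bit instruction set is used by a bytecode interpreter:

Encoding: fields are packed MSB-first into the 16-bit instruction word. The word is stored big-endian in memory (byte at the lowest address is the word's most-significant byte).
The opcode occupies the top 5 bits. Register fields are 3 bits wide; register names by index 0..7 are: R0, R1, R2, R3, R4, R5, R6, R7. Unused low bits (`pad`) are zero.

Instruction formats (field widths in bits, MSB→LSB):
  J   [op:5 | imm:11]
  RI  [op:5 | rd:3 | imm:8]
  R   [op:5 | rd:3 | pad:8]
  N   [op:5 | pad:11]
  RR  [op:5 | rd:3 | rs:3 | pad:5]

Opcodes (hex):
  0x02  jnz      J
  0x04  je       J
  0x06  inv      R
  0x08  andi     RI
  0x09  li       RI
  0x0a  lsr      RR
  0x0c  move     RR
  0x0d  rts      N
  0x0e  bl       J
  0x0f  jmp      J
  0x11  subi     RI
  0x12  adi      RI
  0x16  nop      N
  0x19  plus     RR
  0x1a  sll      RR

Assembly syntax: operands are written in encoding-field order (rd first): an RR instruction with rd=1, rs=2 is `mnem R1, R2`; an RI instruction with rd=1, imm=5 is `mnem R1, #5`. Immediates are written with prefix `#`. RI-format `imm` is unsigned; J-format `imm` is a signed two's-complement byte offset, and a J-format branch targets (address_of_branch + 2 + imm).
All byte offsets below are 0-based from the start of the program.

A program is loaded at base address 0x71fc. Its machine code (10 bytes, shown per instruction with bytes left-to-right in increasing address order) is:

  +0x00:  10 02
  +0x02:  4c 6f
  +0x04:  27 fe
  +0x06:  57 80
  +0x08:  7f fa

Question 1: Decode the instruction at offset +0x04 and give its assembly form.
je #-2

off 0x04: read 27 fe as big → 0x27fe
  opcode bits[15:11]=0x4: je/J
  imm@[10:0]=0x7fe (s11→-2) ⇒ #-2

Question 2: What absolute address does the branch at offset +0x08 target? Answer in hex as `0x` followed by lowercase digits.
0x7200

@+08  big-endian(7f fa) = 0x7ffa
  top 5b → 0xf → jmp [J]
  imm: (w>>0)&0x7ff=0x7fa (s11→-6) → #-6
  target = base 0x71fc + off 0x08 + 2 + imm -6 = 0x7200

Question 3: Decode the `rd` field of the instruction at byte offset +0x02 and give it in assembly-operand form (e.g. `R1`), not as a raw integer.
R4

[02] 4c 6f → 0x4c6f
  top 5b → 0x9 → li [RI]
  rd: (w>>8)&0x7=0x4 → R4
  imm: (w>>0)&0xff=0x6f → #111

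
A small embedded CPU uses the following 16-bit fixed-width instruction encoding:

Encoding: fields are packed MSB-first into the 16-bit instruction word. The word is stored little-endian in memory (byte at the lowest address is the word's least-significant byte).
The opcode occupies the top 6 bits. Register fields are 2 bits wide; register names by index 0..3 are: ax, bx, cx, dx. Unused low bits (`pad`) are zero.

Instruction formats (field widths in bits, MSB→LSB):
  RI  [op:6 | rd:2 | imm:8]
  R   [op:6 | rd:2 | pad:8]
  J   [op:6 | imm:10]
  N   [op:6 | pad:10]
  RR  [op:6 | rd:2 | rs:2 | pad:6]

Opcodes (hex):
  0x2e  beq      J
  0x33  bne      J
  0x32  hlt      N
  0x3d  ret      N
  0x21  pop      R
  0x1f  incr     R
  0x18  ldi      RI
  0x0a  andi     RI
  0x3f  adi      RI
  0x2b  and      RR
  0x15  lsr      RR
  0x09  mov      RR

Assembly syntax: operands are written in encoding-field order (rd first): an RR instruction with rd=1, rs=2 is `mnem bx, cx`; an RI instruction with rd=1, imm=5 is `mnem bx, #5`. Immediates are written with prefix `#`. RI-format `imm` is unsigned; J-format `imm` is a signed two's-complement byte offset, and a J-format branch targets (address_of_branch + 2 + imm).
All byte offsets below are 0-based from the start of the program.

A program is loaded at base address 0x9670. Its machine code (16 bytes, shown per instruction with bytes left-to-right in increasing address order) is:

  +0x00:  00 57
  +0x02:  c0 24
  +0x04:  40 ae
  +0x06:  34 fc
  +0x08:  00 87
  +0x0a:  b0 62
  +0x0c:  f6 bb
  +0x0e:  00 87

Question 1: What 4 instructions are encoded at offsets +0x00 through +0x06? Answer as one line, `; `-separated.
off 0x00: read 00 57 as little → 0x5700
  opcode bits[15:10]=0x15: lsr/RR
  rd@[9:8]=0x3 ⇒ dx
  rs@[7:6]=0x0 ⇒ ax
off 0x02: read c0 24 as little → 0x24c0
  opcode bits[15:10]=0x9: mov/RR
  rd@[9:8]=0x0 ⇒ ax
  rs@[7:6]=0x3 ⇒ dx
off 0x04: read 40 ae as little → 0xae40
  opcode bits[15:10]=0x2b: and/RR
  rd@[9:8]=0x2 ⇒ cx
  rs@[7:6]=0x1 ⇒ bx
off 0x06: read 34 fc as little → 0xfc34
  opcode bits[15:10]=0x3f: adi/RI
  rd@[9:8]=0x0 ⇒ ax
  imm@[7:0]=0x34 ⇒ #52

lsr dx, ax; mov ax, dx; and cx, bx; adi ax, #52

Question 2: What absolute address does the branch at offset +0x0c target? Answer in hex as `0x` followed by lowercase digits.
0x9674

@+0c  little-endian(f6 bb) = 0xbbf6
  opcode bits[15:10]=0x2e: beq/J
  [9:0] imm=1014 (s10→-10) = #-10
  target = base 0x9670 + off 0x0c + 2 + imm -10 = 0x9674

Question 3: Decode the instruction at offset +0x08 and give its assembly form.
pop dx

@+08  little-endian(00 87) = 0x8700
  top 6b → 0x21 → pop [R]
  [9:8] rd=3 = dx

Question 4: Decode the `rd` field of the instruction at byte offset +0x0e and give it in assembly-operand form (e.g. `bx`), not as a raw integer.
dx

off 0x0e: read 00 87 as little → 0x8700
  opcode bits[15:10]=0x21: pop/R
  rd@[9:8]=0x3 ⇒ dx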